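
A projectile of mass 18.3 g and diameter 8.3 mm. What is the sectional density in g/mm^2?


SD = m/d^2 = 18.3/8.3^2 = 0.2656 g/mm^2

0.2656 g/mm^2


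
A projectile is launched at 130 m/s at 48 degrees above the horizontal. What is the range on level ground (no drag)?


R = v0^2 * sin(2*theta) / g = 130^2 * sin(2*48°) / 9.81 = 1713 m

1713 m


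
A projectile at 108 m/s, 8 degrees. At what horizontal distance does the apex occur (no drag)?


R = v0^2*sin(2*theta)/g = 108^2*sin(2*8°)/9.81 = 327.73 m
apex_dist = R/2 = 327.73/2 = 163.9 m

163.9 m


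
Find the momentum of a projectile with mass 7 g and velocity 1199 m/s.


p = m*v = 0.007*1199 = 8.393 kg·m/s

8.393 kg·m/s


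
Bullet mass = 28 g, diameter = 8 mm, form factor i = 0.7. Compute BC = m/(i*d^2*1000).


BC = m/(i*d^2*1000) = 28/(0.7 * 8^2 * 1000) = 0.000625

0.000625


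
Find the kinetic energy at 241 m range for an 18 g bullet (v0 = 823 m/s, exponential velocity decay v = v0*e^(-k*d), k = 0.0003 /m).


v = v0*exp(-k*d) = 823*exp(-0.0003*241) = 765.597 m/s
E = 0.5*m*v^2 = 0.5*0.018*765.597^2 = 5275 J

5275 J


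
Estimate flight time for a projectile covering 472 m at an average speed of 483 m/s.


t = d/v = 472/483 = 0.9772 s

0.9772 s


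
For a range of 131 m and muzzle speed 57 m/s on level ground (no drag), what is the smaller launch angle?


sin(2*theta) = R*g/v0^2 = 131*9.81/57^2 = 0.39554, theta = arcsin(0.39554)/2 = 11.65°

11.65 degrees


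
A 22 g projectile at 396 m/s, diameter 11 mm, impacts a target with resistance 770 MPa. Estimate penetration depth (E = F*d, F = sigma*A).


A = pi*(d/2)^2 = pi*(11/2)^2 = 95.0332 mm^2
E = 0.5*m*v^2 = 0.5*0.022*396^2 = 1724.98 J
depth = E/(sigma*A) = 1724.98 J / (770 MPa * 95.0332 mm^2) = 1724.98/(770 * 95.0332) m = 0.0235731 m ≈ 23.57 mm

23.57 mm


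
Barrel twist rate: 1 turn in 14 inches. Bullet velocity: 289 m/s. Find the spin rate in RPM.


twist_m = 14*0.0254 = 0.3556 m
spin = v/twist = 289/0.3556 = 812.7109 rev/s
RPM = spin*60 = 812.7109*60 ≈ 48763 RPM

48763 RPM


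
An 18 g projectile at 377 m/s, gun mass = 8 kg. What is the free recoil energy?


v_r = m_p*v_p/m_gun = 0.018*377/8 = 0.84825 m/s, E_r = 0.5*m_gun*v_r^2 = 0.5*8*0.84825^2 = 2.878 J

2.878 J


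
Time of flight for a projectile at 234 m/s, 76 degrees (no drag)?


T = 2*v0*sin(theta)/g = 2*234*sin(76°)/9.81 = 46.29 s

46.29 s


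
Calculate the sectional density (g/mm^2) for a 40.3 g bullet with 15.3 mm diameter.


SD = m/d^2 = 40.3/15.3^2 = 0.1722 g/mm^2

0.1722 g/mm^2


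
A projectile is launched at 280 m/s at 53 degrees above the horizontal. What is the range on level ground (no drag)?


R = v0^2 * sin(2*theta) / g = 280^2 * sin(2*53°) / 9.81 = 7682 m

7682 m


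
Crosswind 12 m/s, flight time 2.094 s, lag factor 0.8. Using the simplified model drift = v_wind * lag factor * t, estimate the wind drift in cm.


drift = v_wind * lag * t = 12 * 0.8 * 2.094 = 20.1024 m ≈ 2010 cm

2010 cm


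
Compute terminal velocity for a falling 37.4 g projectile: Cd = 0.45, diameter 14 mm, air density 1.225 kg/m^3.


A = pi*(d/2)^2 = pi*(14/2000)^2 = 1.53938e-04 m^2
vt = sqrt(2mg/(Cd*rho*A)) = sqrt(2*0.0374*9.81/(0.45 * 1.225 * 1.53938e-04)) = 92.99 m/s

92.99 m/s


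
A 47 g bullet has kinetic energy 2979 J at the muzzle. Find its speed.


v = sqrt(2*E/m) = sqrt(2*2979/0.047) = 356 m/s

356 m/s


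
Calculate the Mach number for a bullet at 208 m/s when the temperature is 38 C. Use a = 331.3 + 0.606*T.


a = 331.3 + 0.606*(38) = 354.328 m/s
M = v/a = 208/354.328 = 0.587

0.587


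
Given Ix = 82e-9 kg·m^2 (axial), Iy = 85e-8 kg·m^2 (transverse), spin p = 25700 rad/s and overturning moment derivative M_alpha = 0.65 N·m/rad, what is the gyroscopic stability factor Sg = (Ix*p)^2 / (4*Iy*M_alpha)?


Sg = Ix^2 * p^2 / (4 * Iy * M_alpha) = (82e-9)^2 * 25700^2 / (4 * 85e-8 * 0.65) = 2.01

2.01


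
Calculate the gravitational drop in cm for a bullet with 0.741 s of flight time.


drop = 0.5*g*t^2 = 0.5*9.81*0.741^2 = 2.69324 m ≈ 269.3 cm

269.3 cm


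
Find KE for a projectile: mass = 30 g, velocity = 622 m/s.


E = 0.5*m*v^2 = 0.5*0.03*622^2 = 5803 J

5803 J


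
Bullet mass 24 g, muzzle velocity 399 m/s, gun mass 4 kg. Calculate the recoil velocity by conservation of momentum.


v_recoil = m_p * v_p / m_gun = 0.024 * 399 / 4 = 2.394 m/s

2.394 m/s


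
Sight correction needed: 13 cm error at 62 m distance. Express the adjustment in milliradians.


1 mrad subtends 1 cm per 10 m of range, so adj = error_cm / (dist_m / 10) = 13 / (62/10) = 2.097 mrad

2.097 mrad


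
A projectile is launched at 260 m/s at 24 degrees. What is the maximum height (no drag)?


H = (v0*sin(theta))^2 / (2g) = (260*sin(24°))^2 / (2*9.81) = 570 m

570 m


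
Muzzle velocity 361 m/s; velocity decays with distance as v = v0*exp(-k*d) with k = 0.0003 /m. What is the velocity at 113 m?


v = v0*exp(-k*d) = 361*exp(-0.0003*113) = 349 m/s

349 m/s


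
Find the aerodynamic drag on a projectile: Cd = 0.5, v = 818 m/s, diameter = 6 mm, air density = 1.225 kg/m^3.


A = pi*(d/2)^2 = pi*(6/2000)^2 = 2.82743e-05 m^2
Fd = 0.5*Cd*rho*A*v^2 = 0.5*0.5*1.225*2.82743e-05*818^2 = 5.794 N

5.794 N


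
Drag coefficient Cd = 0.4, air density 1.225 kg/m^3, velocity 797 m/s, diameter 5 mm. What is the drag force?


A = pi*(d/2)^2 = pi*(5/2000)^2 = 1.96350e-05 m^2
Fd = 0.5*Cd*rho*A*v^2 = 0.5*0.4*1.225*1.96350e-05*797^2 = 3.056 N

3.056 N


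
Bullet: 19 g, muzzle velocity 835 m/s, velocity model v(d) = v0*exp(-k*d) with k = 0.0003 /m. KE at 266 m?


v = v0*exp(-k*d) = 835*exp(-0.0003*266) = 770.956 m/s
E = 0.5*m*v^2 = 0.5*0.019*770.956^2 = 5647 J

5647 J


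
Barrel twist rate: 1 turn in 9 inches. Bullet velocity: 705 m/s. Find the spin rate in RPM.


twist_m = 9*0.0254 = 0.2286 m
spin = v/twist = 705/0.2286 = 3083.99 rev/s
RPM = spin*60 = 3083.99*60 ≈ 185039 RPM

185039 RPM


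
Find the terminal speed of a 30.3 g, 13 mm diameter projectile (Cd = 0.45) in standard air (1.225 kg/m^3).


A = pi*(d/2)^2 = pi*(13/2000)^2 = 1.32732e-04 m^2
vt = sqrt(2mg/(Cd*rho*A)) = sqrt(2*0.0303*9.81/(0.45 * 1.225 * 1.32732e-04)) = 90.14 m/s

90.14 m/s


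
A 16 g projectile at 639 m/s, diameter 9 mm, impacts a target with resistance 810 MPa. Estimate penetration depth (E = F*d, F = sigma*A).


A = pi*(d/2)^2 = pi*(9/2)^2 = 63.6173 mm^2
E = 0.5*m*v^2 = 0.5*0.016*639^2 = 3266.57 J
depth = E/(sigma*A) = 3266.57 J / (810 MPa * 63.6173 mm^2) = 3266.57/(810 * 63.6173) m = 0.0633916 m ≈ 63.39 mm

63.39 mm


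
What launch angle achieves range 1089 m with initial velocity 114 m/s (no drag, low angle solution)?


sin(2*theta) = R*g/v0^2 = 1089*9.81/114^2 = 0.822029, theta = arcsin(0.822029)/2 = 27.64°

27.64 degrees


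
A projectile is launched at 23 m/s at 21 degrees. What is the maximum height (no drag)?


H = (v0*sin(theta))^2 / (2g) = (23*sin(21°))^2 / (2*9.81) = 3.463 m

3.463 m


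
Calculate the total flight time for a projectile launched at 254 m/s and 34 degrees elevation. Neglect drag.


T = 2*v0*sin(theta)/g = 2*254*sin(34°)/9.81 = 28.96 s

28.96 s


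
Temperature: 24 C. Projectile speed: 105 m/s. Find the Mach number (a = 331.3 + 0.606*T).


a = 331.3 + 0.606*(24) = 345.844 m/s
M = v/a = 105/345.844 = 0.3036

0.3036


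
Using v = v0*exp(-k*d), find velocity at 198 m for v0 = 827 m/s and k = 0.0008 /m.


v = v0*exp(-k*d) = 827*exp(-0.0008*198) = 705.9 m/s

705.9 m/s


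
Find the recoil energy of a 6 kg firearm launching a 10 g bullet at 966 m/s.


v_r = m_p*v_p/m_gun = 0.01*966/6 = 1.61 m/s, E_r = 0.5*m_gun*v_r^2 = 0.5*6*1.61^2 = 7.776 J

7.776 J


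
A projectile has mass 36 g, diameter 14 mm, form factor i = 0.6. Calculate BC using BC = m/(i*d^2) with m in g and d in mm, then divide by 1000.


BC = m/(i*d^2*1000) = 36/(0.6 * 14^2 * 1000) = 0.0003061

0.0003061


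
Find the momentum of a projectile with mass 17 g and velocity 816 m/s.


p = m*v = 0.017*816 = 13.87 kg·m/s

13.87 kg·m/s


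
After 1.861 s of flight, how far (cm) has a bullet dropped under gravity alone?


drop = 0.5*g*t^2 = 0.5*9.81*1.861^2 = 16.9876 m ≈ 1699 cm

1699 cm


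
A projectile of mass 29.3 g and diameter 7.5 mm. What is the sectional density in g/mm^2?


SD = m/d^2 = 29.3/7.5^2 = 0.5209 g/mm^2

0.5209 g/mm^2


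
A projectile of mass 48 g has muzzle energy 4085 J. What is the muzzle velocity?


v = sqrt(2*E/m) = sqrt(2*4085/0.048) = 412.6 m/s

412.6 m/s


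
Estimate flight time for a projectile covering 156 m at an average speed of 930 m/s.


t = d/v = 156/930 = 0.1677 s

0.1677 s


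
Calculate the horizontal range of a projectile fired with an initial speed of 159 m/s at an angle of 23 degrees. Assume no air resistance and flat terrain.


R = v0^2 * sin(2*theta) / g = 159^2 * sin(2*23°) / 9.81 = 1854 m

1854 m


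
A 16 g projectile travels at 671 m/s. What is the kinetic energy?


E = 0.5*m*v^2 = 0.5*0.016*671^2 = 3602 J

3602 J


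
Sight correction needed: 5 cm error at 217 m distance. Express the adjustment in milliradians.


1 mrad subtends 1 cm per 10 m of range, so adj = error_cm / (dist_m / 10) = 5 / (217/10) = 0.2304 mrad

0.2304 mrad


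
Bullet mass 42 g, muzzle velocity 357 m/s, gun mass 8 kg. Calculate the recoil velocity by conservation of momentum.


v_recoil = m_p * v_p / m_gun = 0.042 * 357 / 8 = 1.874 m/s

1.874 m/s


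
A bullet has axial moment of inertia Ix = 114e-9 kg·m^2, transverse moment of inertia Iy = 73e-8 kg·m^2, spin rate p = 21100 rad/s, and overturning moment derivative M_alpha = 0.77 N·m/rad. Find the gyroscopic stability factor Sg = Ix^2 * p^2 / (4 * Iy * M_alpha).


Sg = Ix^2 * p^2 / (4 * Iy * M_alpha) = (114e-9)^2 * 21100^2 / (4 * 73e-8 * 0.77) = 2.573

2.573


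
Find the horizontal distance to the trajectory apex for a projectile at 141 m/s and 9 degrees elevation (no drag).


R = v0^2*sin(2*theta)/g = 141^2*sin(2*9°)/9.81 = 626.256 m
apex_dist = R/2 = 626.256/2 = 313.1 m

313.1 m


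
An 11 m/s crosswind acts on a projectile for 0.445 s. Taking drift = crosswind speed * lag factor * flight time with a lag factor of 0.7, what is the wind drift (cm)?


drift = v_wind * lag * t = 11 * 0.7 * 0.445 = 3.4265 m ≈ 342.6 cm

342.6 cm


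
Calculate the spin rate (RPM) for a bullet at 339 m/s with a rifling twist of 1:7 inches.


twist_m = 7*0.0254 = 0.1778 m
spin = v/twist = 339/0.1778 = 1906.637 rev/s
RPM = spin*60 = 1906.637*60 ≈ 114398 RPM

114398 RPM


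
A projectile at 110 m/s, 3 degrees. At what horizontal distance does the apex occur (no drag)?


R = v0^2*sin(2*theta)/g = 110^2*sin(2*3°)/9.81 = 128.929 m
apex_dist = R/2 = 128.929/2 = 64.46 m

64.46 m


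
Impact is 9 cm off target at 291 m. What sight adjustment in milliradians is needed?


1 mrad subtends 1 cm per 10 m of range, so adj = error_cm / (dist_m / 10) = 9 / (291/10) = 0.3093 mrad

0.3093 mrad


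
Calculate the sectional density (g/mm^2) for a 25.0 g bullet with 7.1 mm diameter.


SD = m/d^2 = 25.0/7.1^2 = 0.4959 g/mm^2

0.4959 g/mm^2


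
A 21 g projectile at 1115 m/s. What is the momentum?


p = m*v = 0.021*1115 = 23.42 kg·m/s

23.42 kg·m/s


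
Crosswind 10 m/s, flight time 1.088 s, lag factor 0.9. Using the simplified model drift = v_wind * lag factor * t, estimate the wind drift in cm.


drift = v_wind * lag * t = 10 * 0.9 * 1.088 = 9.792 m ≈ 979.2 cm

979.2 cm


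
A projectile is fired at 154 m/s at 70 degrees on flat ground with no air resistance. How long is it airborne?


T = 2*v0*sin(theta)/g = 2*154*sin(70°)/9.81 = 29.5 s

29.5 s


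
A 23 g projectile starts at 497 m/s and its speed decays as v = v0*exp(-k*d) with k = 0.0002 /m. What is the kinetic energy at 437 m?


v = v0*exp(-k*d) = 497*exp(-0.0002*437) = 455.406 m/s
E = 0.5*m*v^2 = 0.5*0.023*455.406^2 = 2385 J

2385 J


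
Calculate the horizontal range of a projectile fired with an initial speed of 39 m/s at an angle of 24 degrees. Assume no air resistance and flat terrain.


R = v0^2 * sin(2*theta) / g = 39^2 * sin(2*24°) / 9.81 = 115.2 m

115.2 m


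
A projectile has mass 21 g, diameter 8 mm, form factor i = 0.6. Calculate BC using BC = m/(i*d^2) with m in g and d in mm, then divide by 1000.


BC = m/(i*d^2*1000) = 21/(0.6 * 8^2 * 1000) = 0.0005469

0.0005469


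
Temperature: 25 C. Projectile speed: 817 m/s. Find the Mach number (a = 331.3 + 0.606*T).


a = 331.3 + 0.606*(25) = 346.45 m/s
M = v/a = 817/346.45 = 2.358

2.358


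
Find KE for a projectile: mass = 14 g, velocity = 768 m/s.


E = 0.5*m*v^2 = 0.5*0.014*768^2 = 4129 J

4129 J


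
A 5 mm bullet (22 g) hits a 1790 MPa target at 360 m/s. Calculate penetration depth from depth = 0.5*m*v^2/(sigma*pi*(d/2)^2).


A = pi*(d/2)^2 = pi*(5/2)^2 = 19.635 mm^2
E = 0.5*m*v^2 = 0.5*0.022*360^2 = 1425.6 J
depth = E/(sigma*A) = 1425.6 J / (1790 MPa * 19.635 mm^2) = 1425.6/(1790 * 19.635) m = 0.0405616 m ≈ 40.56 mm

40.56 mm


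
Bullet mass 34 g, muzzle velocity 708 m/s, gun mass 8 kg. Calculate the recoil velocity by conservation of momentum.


v_recoil = m_p * v_p / m_gun = 0.034 * 708 / 8 = 3.009 m/s

3.009 m/s


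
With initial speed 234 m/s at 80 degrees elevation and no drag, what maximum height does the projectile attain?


H = (v0*sin(theta))^2 / (2g) = (234*sin(80°))^2 / (2*9.81) = 2707 m

2707 m


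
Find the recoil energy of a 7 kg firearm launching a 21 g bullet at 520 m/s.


v_r = m_p*v_p/m_gun = 0.021*520/7 = 1.56 m/s, E_r = 0.5*m_gun*v_r^2 = 0.5*7*1.56^2 = 8.518 J

8.518 J


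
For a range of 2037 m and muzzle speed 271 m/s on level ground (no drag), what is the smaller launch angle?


sin(2*theta) = R*g/v0^2 = 2037*9.81/271^2 = 0.272096, theta = arcsin(0.272096)/2 = 7.895°

7.895 degrees


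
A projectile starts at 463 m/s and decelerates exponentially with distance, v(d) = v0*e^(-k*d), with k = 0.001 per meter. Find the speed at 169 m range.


v = v0*exp(-k*d) = 463*exp(-0.001*169) = 391 m/s

391 m/s


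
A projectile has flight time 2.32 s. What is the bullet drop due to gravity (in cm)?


drop = 0.5*g*t^2 = 0.5*9.81*2.32^2 = 26.4007 m ≈ 2640 cm

2640 cm


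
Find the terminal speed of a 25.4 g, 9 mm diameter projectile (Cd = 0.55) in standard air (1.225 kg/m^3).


A = pi*(d/2)^2 = pi*(9/2000)^2 = 6.36173e-05 m^2
vt = sqrt(2mg/(Cd*rho*A)) = sqrt(2*0.0254*9.81/(0.55 * 1.225 * 6.36173e-05)) = 107.8 m/s

107.8 m/s


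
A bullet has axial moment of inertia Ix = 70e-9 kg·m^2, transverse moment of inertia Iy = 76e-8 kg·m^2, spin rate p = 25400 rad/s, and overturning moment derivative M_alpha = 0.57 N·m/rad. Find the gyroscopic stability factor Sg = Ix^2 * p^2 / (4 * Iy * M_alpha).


Sg = Ix^2 * p^2 / (4 * Iy * M_alpha) = (70e-9)^2 * 25400^2 / (4 * 76e-8 * 0.57) = 1.824

1.824


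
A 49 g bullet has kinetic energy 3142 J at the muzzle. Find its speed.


v = sqrt(2*E/m) = sqrt(2*3142/0.049) = 358.1 m/s

358.1 m/s


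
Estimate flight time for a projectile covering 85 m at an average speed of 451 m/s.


t = d/v = 85/451 = 0.1885 s

0.1885 s


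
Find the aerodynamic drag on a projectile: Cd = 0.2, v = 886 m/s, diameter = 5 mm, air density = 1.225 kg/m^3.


A = pi*(d/2)^2 = pi*(5/2000)^2 = 1.96350e-05 m^2
Fd = 0.5*Cd*rho*A*v^2 = 0.5*0.2*1.225*1.96350e-05*886^2 = 1.888 N

1.888 N


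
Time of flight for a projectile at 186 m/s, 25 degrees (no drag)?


T = 2*v0*sin(theta)/g = 2*186*sin(25°)/9.81 = 16.03 s

16.03 s


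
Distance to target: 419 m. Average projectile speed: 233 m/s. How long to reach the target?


t = d/v = 419/233 = 1.798 s

1.798 s


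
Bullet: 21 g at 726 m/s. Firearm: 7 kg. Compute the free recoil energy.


v_r = m_p*v_p/m_gun = 0.021*726/7 = 2.178 m/s, E_r = 0.5*m_gun*v_r^2 = 0.5*7*2.178^2 = 16.6 J

16.6 J


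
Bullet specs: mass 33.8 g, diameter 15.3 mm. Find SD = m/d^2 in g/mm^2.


SD = m/d^2 = 33.8/15.3^2 = 0.1444 g/mm^2

0.1444 g/mm^2


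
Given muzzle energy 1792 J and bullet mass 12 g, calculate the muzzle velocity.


v = sqrt(2*E/m) = sqrt(2*1792/0.012) = 546.5 m/s

546.5 m/s


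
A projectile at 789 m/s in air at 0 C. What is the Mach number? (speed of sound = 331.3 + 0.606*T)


a = 331.3 + 0.606*(0) = 331.3 m/s
M = v/a = 789/331.3 = 2.382

2.382


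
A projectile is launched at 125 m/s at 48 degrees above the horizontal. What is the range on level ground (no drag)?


R = v0^2 * sin(2*theta) / g = 125^2 * sin(2*48°) / 9.81 = 1584 m

1584 m


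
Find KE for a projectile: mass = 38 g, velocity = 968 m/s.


E = 0.5*m*v^2 = 0.5*0.038*968^2 = 17803 J

17803 J


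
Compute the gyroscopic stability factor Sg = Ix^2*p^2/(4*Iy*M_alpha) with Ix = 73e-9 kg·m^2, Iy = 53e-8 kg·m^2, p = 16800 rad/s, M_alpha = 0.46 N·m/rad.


Sg = Ix^2 * p^2 / (4 * Iy * M_alpha) = (73e-9)^2 * 16800^2 / (4 * 53e-8 * 0.46) = 1.542

1.542


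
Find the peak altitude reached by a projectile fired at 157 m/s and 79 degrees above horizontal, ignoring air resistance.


H = (v0*sin(theta))^2 / (2g) = (157*sin(79°))^2 / (2*9.81) = 1211 m

1211 m


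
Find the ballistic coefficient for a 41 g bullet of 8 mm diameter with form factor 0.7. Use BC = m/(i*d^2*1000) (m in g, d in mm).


BC = m/(i*d^2*1000) = 41/(0.7 * 8^2 * 1000) = 0.0009152

0.0009152


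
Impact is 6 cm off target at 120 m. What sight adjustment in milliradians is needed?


1 mrad subtends 1 cm per 10 m of range, so adj = error_cm / (dist_m / 10) = 6 / (120/10) = 0.5 mrad

0.5 mrad


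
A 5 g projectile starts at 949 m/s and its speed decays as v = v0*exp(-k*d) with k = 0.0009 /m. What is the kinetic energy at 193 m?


v = v0*exp(-k*d) = 949*exp(-0.0009*193) = 797.681 m/s
E = 0.5*m*v^2 = 0.5*0.005*797.681^2 = 1591 J

1591 J


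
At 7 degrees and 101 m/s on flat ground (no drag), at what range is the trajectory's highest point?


R = v0^2*sin(2*theta)/g = 101^2*sin(2*7°)/9.81 = 251.564 m
apex_dist = R/2 = 251.564/2 = 125.8 m

125.8 m


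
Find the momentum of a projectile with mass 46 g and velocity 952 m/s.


p = m*v = 0.046*952 = 43.79 kg·m/s

43.79 kg·m/s


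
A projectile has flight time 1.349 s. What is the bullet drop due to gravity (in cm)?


drop = 0.5*g*t^2 = 0.5*9.81*1.349^2 = 8.92612 m ≈ 892.6 cm

892.6 cm


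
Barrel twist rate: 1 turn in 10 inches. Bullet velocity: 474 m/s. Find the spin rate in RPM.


twist_m = 10*0.0254 = 0.254 m
spin = v/twist = 474/0.254 = 1866.142 rev/s
RPM = spin*60 = 1866.142*60 ≈ 111969 RPM

111969 RPM


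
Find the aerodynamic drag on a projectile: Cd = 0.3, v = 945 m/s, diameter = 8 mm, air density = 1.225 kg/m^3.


A = pi*(d/2)^2 = pi*(8/2000)^2 = 5.02655e-05 m^2
Fd = 0.5*Cd*rho*A*v^2 = 0.5*0.3*1.225*5.02655e-05*945^2 = 8.248 N

8.248 N


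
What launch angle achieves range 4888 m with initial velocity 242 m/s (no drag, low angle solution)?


sin(2*theta) = R*g/v0^2 = 4888*9.81/242^2 = 0.818784, theta = arcsin(0.818784)/2 = 27.48°

27.48 degrees


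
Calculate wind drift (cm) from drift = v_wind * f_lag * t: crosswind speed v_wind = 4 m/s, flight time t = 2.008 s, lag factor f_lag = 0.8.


drift = v_wind * lag * t = 4 * 0.8 * 2.008 = 6.4256 m ≈ 642.6 cm

642.6 cm


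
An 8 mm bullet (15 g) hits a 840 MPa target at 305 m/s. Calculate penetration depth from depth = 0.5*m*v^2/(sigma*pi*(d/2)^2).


A = pi*(d/2)^2 = pi*(8/2)^2 = 50.2655 mm^2
E = 0.5*m*v^2 = 0.5*0.015*305^2 = 697.688 J
depth = E/(sigma*A) = 697.688 J / (840 MPa * 50.2655 mm^2) = 697.688/(840 * 50.2655) m = 0.0165239 m ≈ 16.52 mm

16.52 mm


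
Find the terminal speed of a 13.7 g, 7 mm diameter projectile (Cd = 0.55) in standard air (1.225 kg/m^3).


A = pi*(d/2)^2 = pi*(7/2000)^2 = 3.84845e-05 m^2
vt = sqrt(2mg/(Cd*rho*A)) = sqrt(2*0.0137*9.81/(0.55 * 1.225 * 3.84845e-05)) = 101.8 m/s

101.8 m/s


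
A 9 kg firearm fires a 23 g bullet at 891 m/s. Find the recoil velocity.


v_recoil = m_p * v_p / m_gun = 0.023 * 891 / 9 = 2.277 m/s

2.277 m/s


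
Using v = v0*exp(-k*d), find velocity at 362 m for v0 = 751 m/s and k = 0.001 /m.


v = v0*exp(-k*d) = 751*exp(-0.001*362) = 522.9 m/s

522.9 m/s


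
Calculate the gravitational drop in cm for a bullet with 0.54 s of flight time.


drop = 0.5*g*t^2 = 0.5*9.81*0.54^2 = 1.4303 m ≈ 143 cm

143 cm


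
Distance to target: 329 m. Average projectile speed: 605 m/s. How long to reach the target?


t = d/v = 329/605 = 0.5438 s

0.5438 s


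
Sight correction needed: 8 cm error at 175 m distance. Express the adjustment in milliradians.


1 mrad subtends 1 cm per 10 m of range, so adj = error_cm / (dist_m / 10) = 8 / (175/10) = 0.4571 mrad

0.4571 mrad


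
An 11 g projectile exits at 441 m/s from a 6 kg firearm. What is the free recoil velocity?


v_recoil = m_p * v_p / m_gun = 0.011 * 441 / 6 = 0.8085 m/s

0.8085 m/s


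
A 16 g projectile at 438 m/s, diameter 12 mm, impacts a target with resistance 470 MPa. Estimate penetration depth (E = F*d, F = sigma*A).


A = pi*(d/2)^2 = pi*(12/2)^2 = 113.097 mm^2
E = 0.5*m*v^2 = 0.5*0.016*438^2 = 1534.75 J
depth = E/(sigma*A) = 1534.75 J / (470 MPa * 113.097 mm^2) = 1534.75/(470 * 113.097) m = 0.0288727 m ≈ 28.87 mm

28.87 mm


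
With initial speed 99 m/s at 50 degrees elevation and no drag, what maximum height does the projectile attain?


H = (v0*sin(theta))^2 / (2g) = (99*sin(50°))^2 / (2*9.81) = 293.1 m

293.1 m


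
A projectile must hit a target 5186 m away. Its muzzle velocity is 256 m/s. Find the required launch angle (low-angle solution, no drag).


sin(2*theta) = R*g/v0^2 = 5186*9.81/256^2 = 0.776286, theta = arcsin(0.776286)/2 = 25.46°

25.46 degrees


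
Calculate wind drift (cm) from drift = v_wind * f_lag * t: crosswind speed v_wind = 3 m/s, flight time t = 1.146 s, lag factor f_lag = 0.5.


drift = v_wind * lag * t = 3 * 0.5 * 1.146 = 1.719 m ≈ 171.9 cm

171.9 cm


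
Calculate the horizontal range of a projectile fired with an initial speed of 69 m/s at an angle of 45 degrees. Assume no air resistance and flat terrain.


R = v0^2 * sin(2*theta) / g = 69^2 * sin(2*45°) / 9.81 = 485.3 m

485.3 m


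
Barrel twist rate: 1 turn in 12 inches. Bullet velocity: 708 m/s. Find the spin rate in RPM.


twist_m = 12*0.0254 = 0.3048 m
spin = v/twist = 708/0.3048 = 2322.835 rev/s
RPM = spin*60 = 2322.835*60 ≈ 139370 RPM

139370 RPM


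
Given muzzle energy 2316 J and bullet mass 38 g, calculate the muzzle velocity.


v = sqrt(2*E/m) = sqrt(2*2316/0.038) = 349.1 m/s

349.1 m/s


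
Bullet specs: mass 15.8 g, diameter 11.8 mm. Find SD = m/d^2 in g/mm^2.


SD = m/d^2 = 15.8/11.8^2 = 0.1135 g/mm^2

0.1135 g/mm^2


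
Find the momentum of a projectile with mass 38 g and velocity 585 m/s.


p = m*v = 0.038*585 = 22.23 kg·m/s

22.23 kg·m/s


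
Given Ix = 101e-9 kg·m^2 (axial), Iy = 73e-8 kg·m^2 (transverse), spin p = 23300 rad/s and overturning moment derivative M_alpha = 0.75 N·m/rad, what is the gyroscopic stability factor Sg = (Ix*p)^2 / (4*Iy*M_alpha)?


Sg = Ix^2 * p^2 / (4 * Iy * M_alpha) = (101e-9)^2 * 23300^2 / (4 * 73e-8 * 0.75) = 2.529

2.529


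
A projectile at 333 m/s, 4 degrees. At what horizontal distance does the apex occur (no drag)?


R = v0^2*sin(2*theta)/g = 333^2*sin(2*4°)/9.81 = 1573.17 m
apex_dist = R/2 = 1573.17/2 = 786.6 m

786.6 m


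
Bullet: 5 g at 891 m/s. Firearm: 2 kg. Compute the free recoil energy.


v_r = m_p*v_p/m_gun = 0.005*891/2 = 2.2275 m/s, E_r = 0.5*m_gun*v_r^2 = 0.5*2*2.2275^2 = 4.962 J

4.962 J


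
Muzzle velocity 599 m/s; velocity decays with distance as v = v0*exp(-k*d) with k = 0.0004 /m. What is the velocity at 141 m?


v = v0*exp(-k*d) = 599*exp(-0.0004*141) = 566.2 m/s

566.2 m/s


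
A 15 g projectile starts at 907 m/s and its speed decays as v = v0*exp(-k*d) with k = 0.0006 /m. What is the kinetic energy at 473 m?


v = v0*exp(-k*d) = 907*exp(-0.0006*473) = 682.896 m/s
E = 0.5*m*v^2 = 0.5*0.015*682.896^2 = 3498 J

3498 J


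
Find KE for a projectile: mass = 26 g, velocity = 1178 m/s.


E = 0.5*m*v^2 = 0.5*0.026*1178^2 = 18040 J

18040 J


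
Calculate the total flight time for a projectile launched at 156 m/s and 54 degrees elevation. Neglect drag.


T = 2*v0*sin(theta)/g = 2*156*sin(54°)/9.81 = 25.73 s

25.73 s


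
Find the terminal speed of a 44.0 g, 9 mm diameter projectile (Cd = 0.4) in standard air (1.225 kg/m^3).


A = pi*(d/2)^2 = pi*(9/2000)^2 = 6.36173e-05 m^2
vt = sqrt(2mg/(Cd*rho*A)) = sqrt(2*0.044*9.81/(0.4 * 1.225 * 6.36173e-05)) = 166.4 m/s

166.4 m/s


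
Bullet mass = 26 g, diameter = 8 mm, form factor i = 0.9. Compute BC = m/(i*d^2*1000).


BC = m/(i*d^2*1000) = 26/(0.9 * 8^2 * 1000) = 0.0004514

0.0004514


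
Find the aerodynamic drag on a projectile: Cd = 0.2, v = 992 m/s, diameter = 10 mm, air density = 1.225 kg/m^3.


A = pi*(d/2)^2 = pi*(10/2000)^2 = 7.85398e-05 m^2
Fd = 0.5*Cd*rho*A*v^2 = 0.5*0.2*1.225*7.85398e-05*992^2 = 9.468 N

9.468 N


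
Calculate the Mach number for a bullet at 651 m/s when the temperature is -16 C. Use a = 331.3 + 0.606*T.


a = 331.3 + 0.606*(-16) = 321.604 m/s
M = v/a = 651/321.604 = 2.024

2.024


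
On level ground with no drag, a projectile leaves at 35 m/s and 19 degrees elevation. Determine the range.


R = v0^2 * sin(2*theta) / g = 35^2 * sin(2*19°) / 9.81 = 76.88 m

76.88 m


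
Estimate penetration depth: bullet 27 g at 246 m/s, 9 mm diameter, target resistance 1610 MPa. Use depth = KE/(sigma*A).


A = pi*(d/2)^2 = pi*(9/2)^2 = 63.6173 mm^2
E = 0.5*m*v^2 = 0.5*0.027*246^2 = 816.966 J
depth = E/(sigma*A) = 816.966 J / (1610 MPa * 63.6173 mm^2) = 816.966/(1610 * 63.6173) m = 0.00797633 m ≈ 7.976 mm

7.976 mm


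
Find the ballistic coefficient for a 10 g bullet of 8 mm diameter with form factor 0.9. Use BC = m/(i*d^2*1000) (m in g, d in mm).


BC = m/(i*d^2*1000) = 10/(0.9 * 8^2 * 1000) = 0.0001736

0.0001736


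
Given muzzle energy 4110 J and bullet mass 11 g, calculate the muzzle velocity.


v = sqrt(2*E/m) = sqrt(2*4110/0.011) = 864.4 m/s

864.4 m/s


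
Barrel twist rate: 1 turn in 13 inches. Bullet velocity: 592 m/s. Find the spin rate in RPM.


twist_m = 13*0.0254 = 0.3302 m
spin = v/twist = 592/0.3302 = 1792.853 rev/s
RPM = spin*60 = 1792.853*60 ≈ 107571 RPM

107571 RPM


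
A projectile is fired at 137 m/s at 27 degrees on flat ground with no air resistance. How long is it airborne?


T = 2*v0*sin(theta)/g = 2*137*sin(27°)/9.81 = 12.68 s

12.68 s


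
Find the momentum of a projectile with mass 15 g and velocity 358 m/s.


p = m*v = 0.015*358 = 5.37 kg·m/s

5.37 kg·m/s


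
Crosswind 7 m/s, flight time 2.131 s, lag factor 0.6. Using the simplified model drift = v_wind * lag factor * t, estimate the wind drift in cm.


drift = v_wind * lag * t = 7 * 0.6 * 2.131 = 8.9502 m ≈ 895 cm

895 cm


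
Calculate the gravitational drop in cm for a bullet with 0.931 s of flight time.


drop = 0.5*g*t^2 = 0.5*9.81*0.931^2 = 4.25146 m ≈ 425.1 cm

425.1 cm


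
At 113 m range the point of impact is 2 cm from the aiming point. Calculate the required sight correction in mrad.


1 mrad subtends 1 cm per 10 m of range, so adj = error_cm / (dist_m / 10) = 2 / (113/10) = 0.177 mrad

0.177 mrad


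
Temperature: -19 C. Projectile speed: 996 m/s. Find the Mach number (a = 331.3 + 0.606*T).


a = 331.3 + 0.606*(-19) = 319.786 m/s
M = v/a = 996/319.786 = 3.115

3.115


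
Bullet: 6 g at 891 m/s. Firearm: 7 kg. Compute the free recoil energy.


v_r = m_p*v_p/m_gun = 0.006*891/7 = 0.763714 m/s, E_r = 0.5*m_gun*v_r^2 = 0.5*7*0.763714^2 = 2.041 J

2.041 J


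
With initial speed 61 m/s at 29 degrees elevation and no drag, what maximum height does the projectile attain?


H = (v0*sin(theta))^2 / (2g) = (61*sin(29°))^2 / (2*9.81) = 44.58 m

44.58 m


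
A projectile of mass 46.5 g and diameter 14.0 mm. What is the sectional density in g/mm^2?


SD = m/d^2 = 46.5/14.0^2 = 0.2372 g/mm^2

0.2372 g/mm^2


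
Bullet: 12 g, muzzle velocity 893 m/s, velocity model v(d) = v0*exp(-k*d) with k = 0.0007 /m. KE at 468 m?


v = v0*exp(-k*d) = 893*exp(-0.0007*468) = 643.542 m/s
E = 0.5*m*v^2 = 0.5*0.012*643.542^2 = 2485 J

2485 J


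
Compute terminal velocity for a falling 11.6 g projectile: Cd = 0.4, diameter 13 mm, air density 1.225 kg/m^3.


A = pi*(d/2)^2 = pi*(13/2000)^2 = 1.32732e-04 m^2
vt = sqrt(2mg/(Cd*rho*A)) = sqrt(2*0.0116*9.81/(0.4 * 1.225 * 1.32732e-04)) = 59.16 m/s

59.16 m/s


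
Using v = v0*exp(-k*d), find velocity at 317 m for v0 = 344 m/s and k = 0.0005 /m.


v = v0*exp(-k*d) = 344*exp(-0.0005*317) = 293.6 m/s

293.6 m/s


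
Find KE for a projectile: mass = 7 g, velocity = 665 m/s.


E = 0.5*m*v^2 = 0.5*0.007*665^2 = 1548 J

1548 J


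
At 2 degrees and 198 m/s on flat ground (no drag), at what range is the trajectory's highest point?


R = v0^2*sin(2*theta)/g = 198^2*sin(2*2°)/9.81 = 278.77 m
apex_dist = R/2 = 278.77/2 = 139.4 m

139.4 m


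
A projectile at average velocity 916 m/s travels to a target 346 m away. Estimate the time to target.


t = d/v = 346/916 = 0.3777 s

0.3777 s


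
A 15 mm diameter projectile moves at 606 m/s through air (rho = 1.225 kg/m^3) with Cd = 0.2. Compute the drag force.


A = pi*(d/2)^2 = pi*(15/2000)^2 = 1.76715e-04 m^2
Fd = 0.5*Cd*rho*A*v^2 = 0.5*0.2*1.225*1.76715e-04*606^2 = 7.95 N

7.95 N


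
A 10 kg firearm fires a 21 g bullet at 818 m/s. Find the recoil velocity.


v_recoil = m_p * v_p / m_gun = 0.021 * 818 / 10 = 1.718 m/s

1.718 m/s


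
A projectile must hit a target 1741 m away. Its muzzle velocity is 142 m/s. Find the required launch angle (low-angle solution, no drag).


sin(2*theta) = R*g/v0^2 = 1741*9.81/142^2 = 0.847015, theta = arcsin(0.847015)/2 = 28.94°

28.94 degrees


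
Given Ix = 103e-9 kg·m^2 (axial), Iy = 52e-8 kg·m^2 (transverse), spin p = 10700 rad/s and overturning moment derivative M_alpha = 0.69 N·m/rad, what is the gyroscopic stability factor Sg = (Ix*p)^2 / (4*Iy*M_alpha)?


Sg = Ix^2 * p^2 / (4 * Iy * M_alpha) = (103e-9)^2 * 10700^2 / (4 * 52e-8 * 0.69) = 0.8463

0.8463


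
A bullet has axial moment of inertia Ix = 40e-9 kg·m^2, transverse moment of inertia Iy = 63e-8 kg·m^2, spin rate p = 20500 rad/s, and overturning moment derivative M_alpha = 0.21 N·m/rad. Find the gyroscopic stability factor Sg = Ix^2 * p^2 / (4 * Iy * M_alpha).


Sg = Ix^2 * p^2 / (4 * Iy * M_alpha) = (40e-9)^2 * 20500^2 / (4 * 63e-8 * 0.21) = 1.271

1.271


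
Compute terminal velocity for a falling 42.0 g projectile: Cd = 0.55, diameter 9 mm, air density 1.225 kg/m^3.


A = pi*(d/2)^2 = pi*(9/2000)^2 = 6.36173e-05 m^2
vt = sqrt(2mg/(Cd*rho*A)) = sqrt(2*0.042*9.81/(0.55 * 1.225 * 6.36173e-05)) = 138.7 m/s

138.7 m/s


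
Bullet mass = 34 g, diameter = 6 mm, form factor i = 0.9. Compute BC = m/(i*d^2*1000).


BC = m/(i*d^2*1000) = 34/(0.9 * 6^2 * 1000) = 0.001049

0.001049


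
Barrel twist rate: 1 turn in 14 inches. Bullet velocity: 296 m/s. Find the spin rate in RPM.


twist_m = 14*0.0254 = 0.3556 m
spin = v/twist = 296/0.3556 = 832.396 rev/s
RPM = spin*60 = 832.396*60 ≈ 49944 RPM

49944 RPM


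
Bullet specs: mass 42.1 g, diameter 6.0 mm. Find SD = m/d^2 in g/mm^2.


SD = m/d^2 = 42.1/6.0^2 = 1.169 g/mm^2

1.169 g/mm^2


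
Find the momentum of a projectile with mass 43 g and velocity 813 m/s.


p = m*v = 0.043*813 = 34.96 kg·m/s

34.96 kg·m/s


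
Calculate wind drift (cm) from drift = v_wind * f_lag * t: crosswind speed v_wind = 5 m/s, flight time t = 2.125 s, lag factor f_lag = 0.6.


drift = v_wind * lag * t = 5 * 0.6 * 2.125 = 6.375 m ≈ 637.5 cm

637.5 cm


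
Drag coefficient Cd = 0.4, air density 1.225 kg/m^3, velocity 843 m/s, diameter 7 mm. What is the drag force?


A = pi*(d/2)^2 = pi*(7/2000)^2 = 3.84845e-05 m^2
Fd = 0.5*Cd*rho*A*v^2 = 0.5*0.4*1.225*3.84845e-05*843^2 = 6.7 N

6.7 N


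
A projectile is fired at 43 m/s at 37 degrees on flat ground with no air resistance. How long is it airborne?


T = 2*v0*sin(theta)/g = 2*43*sin(37°)/9.81 = 5.276 s

5.276 s


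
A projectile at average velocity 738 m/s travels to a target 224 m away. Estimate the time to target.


t = d/v = 224/738 = 0.3035 s

0.3035 s


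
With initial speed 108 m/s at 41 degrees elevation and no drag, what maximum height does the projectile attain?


H = (v0*sin(theta))^2 / (2g) = (108*sin(41°))^2 / (2*9.81) = 255.9 m

255.9 m


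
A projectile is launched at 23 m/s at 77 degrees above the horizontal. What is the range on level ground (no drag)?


R = v0^2 * sin(2*theta) / g = 23^2 * sin(2*77°) / 9.81 = 23.64 m

23.64 m


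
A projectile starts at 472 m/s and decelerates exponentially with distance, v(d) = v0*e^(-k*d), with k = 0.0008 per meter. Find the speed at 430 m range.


v = v0*exp(-k*d) = 472*exp(-0.0008*430) = 334.6 m/s

334.6 m/s


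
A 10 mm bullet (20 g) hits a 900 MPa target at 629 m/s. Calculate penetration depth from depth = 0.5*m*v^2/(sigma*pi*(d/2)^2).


A = pi*(d/2)^2 = pi*(10/2)^2 = 78.5398 mm^2
E = 0.5*m*v^2 = 0.5*0.02*629^2 = 3956.41 J
depth = E/(sigma*A) = 3956.41 J / (900 MPa * 78.5398 mm^2) = 3956.41/(900 * 78.5398) m = 0.0559718 m ≈ 55.97 mm

55.97 mm


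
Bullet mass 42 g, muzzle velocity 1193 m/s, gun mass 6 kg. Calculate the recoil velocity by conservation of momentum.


v_recoil = m_p * v_p / m_gun = 0.042 * 1193 / 6 = 8.351 m/s

8.351 m/s


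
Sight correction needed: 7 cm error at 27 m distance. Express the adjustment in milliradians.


1 mrad subtends 1 cm per 10 m of range, so adj = error_cm / (dist_m / 10) = 7 / (27/10) = 2.593 mrad

2.593 mrad


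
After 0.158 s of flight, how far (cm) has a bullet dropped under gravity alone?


drop = 0.5*g*t^2 = 0.5*9.81*0.158^2 = 0.122448 m ≈ 12.24 cm

12.24 cm


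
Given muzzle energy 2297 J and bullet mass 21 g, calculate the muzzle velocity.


v = sqrt(2*E/m) = sqrt(2*2297/0.021) = 467.7 m/s

467.7 m/s


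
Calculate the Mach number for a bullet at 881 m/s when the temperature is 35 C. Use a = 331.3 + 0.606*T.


a = 331.3 + 0.606*(35) = 352.51 m/s
M = v/a = 881/352.51 = 2.499

2.499


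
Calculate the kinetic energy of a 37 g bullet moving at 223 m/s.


E = 0.5*m*v^2 = 0.5*0.037*223^2 = 920 J

920 J


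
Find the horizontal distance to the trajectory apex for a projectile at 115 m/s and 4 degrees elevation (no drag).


R = v0^2*sin(2*theta)/g = 115^2*sin(2*4°)/9.81 = 187.621 m
apex_dist = R/2 = 187.621/2 = 93.81 m

93.81 m


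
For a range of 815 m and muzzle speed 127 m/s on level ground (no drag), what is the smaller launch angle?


sin(2*theta) = R*g/v0^2 = 815*9.81/127^2 = 0.4957, theta = arcsin(0.4957)/2 = 14.86°

14.86 degrees


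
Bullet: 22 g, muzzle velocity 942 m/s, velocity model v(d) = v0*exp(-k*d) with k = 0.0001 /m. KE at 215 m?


v = v0*exp(-k*d) = 942*exp(-0.0001*215) = 921.963 m/s
E = 0.5*m*v^2 = 0.5*0.022*921.963^2 = 9350 J

9350 J


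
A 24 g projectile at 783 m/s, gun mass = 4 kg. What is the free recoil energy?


v_r = m_p*v_p/m_gun = 0.024*783/4 = 4.698 m/s, E_r = 0.5*m_gun*v_r^2 = 0.5*4*4.698^2 = 44.14 J

44.14 J


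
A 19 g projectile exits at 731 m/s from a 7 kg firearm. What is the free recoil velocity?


v_recoil = m_p * v_p / m_gun = 0.019 * 731 / 7 = 1.984 m/s

1.984 m/s


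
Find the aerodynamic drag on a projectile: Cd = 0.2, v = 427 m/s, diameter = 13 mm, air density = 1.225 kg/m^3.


A = pi*(d/2)^2 = pi*(13/2000)^2 = 1.32732e-04 m^2
Fd = 0.5*Cd*rho*A*v^2 = 0.5*0.2*1.225*1.32732e-04*427^2 = 2.965 N

2.965 N


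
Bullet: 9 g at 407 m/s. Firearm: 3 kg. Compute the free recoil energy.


v_r = m_p*v_p/m_gun = 0.009*407/3 = 1.221 m/s, E_r = 0.5*m_gun*v_r^2 = 0.5*3*1.221^2 = 2.236 J

2.236 J


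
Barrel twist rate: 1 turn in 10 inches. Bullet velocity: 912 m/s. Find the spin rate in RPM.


twist_m = 10*0.0254 = 0.254 m
spin = v/twist = 912/0.254 = 3590.551 rev/s
RPM = spin*60 = 3590.551*60 ≈ 215433 RPM

215433 RPM


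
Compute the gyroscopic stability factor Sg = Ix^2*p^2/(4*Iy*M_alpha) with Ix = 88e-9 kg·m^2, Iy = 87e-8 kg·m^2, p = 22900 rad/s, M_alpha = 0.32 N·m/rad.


Sg = Ix^2 * p^2 / (4 * Iy * M_alpha) = (88e-9)^2 * 22900^2 / (4 * 87e-8 * 0.32) = 3.647

3.647


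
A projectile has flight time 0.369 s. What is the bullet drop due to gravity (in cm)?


drop = 0.5*g*t^2 = 0.5*9.81*0.369^2 = 0.66787 m ≈ 66.79 cm

66.79 cm


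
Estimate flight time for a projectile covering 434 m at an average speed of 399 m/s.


t = d/v = 434/399 = 1.088 s

1.088 s


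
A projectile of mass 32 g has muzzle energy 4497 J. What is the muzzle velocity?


v = sqrt(2*E/m) = sqrt(2*4497/0.032) = 530.2 m/s

530.2 m/s


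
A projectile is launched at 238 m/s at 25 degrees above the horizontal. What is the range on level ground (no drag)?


R = v0^2 * sin(2*theta) / g = 238^2 * sin(2*25°) / 9.81 = 4423 m

4423 m


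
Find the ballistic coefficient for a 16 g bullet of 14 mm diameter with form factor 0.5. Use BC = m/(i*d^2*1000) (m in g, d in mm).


BC = m/(i*d^2*1000) = 16/(0.5 * 14^2 * 1000) = 0.0001633

0.0001633


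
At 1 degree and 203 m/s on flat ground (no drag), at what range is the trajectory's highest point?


R = v0^2*sin(2*theta)/g = 203^2*sin(2*1°)/9.81 = 146.603 m
apex_dist = R/2 = 146.603/2 = 73.3 m

73.3 m


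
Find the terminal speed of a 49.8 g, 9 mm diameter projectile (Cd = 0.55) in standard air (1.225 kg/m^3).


A = pi*(d/2)^2 = pi*(9/2000)^2 = 6.36173e-05 m^2
vt = sqrt(2mg/(Cd*rho*A)) = sqrt(2*0.0498*9.81/(0.55 * 1.225 * 6.36173e-05)) = 151 m/s

151 m/s


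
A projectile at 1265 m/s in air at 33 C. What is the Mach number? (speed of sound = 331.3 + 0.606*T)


a = 331.3 + 0.606*(33) = 351.298 m/s
M = v/a = 1265/351.298 = 3.601

3.601


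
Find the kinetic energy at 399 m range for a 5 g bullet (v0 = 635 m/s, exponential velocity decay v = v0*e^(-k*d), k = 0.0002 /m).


v = v0*exp(-k*d) = 635*exp(-0.0002*399) = 586.296 m/s
E = 0.5*m*v^2 = 0.5*0.005*586.296^2 = 859.4 J

859.4 J


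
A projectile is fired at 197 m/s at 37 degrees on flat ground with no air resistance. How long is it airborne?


T = 2*v0*sin(theta)/g = 2*197*sin(37°)/9.81 = 24.17 s

24.17 s


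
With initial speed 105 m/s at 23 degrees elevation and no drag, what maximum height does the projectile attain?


H = (v0*sin(theta))^2 / (2g) = (105*sin(23°))^2 / (2*9.81) = 85.79 m

85.79 m


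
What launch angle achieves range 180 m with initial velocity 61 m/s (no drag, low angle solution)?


sin(2*theta) = R*g/v0^2 = 180*9.81/61^2 = 0.47455, theta = arcsin(0.47455)/2 = 14.17°

14.17 degrees


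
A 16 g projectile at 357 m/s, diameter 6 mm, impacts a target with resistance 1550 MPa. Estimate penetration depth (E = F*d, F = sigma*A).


A = pi*(d/2)^2 = pi*(6/2)^2 = 28.2743 mm^2
E = 0.5*m*v^2 = 0.5*0.016*357^2 = 1019.59 J
depth = E/(sigma*A) = 1019.59 J / (1550 MPa * 28.2743 mm^2) = 1019.59/(1550 * 28.2743) m = 0.023265 m ≈ 23.26 mm

23.26 mm


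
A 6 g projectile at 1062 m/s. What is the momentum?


p = m*v = 0.006*1062 = 6.372 kg·m/s

6.372 kg·m/s


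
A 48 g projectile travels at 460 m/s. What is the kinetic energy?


E = 0.5*m*v^2 = 0.5*0.048*460^2 = 5078 J

5078 J


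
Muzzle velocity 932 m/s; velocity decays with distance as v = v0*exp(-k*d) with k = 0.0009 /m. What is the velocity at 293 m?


v = v0*exp(-k*d) = 932*exp(-0.0009*293) = 716 m/s

716 m/s
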